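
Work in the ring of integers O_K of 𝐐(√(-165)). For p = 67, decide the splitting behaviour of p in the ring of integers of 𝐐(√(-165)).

Since -165 ≢ 1 mod 4, the ring of integers is ℤ[√-165] with discriminant 4·(-165) = -660.
Since gcd(67, -660) = 1 the prime 67 does not ramify.
Compute (-165/67) via Euler: 36^((67-1)/2) mod 67 = 1, so (-165/67) = 1.
Legendre symbol 1 ⇒ 67 is split.

split — (67) = 𝔭₁𝔭₂ with 𝔭₁ ≠ 𝔭₂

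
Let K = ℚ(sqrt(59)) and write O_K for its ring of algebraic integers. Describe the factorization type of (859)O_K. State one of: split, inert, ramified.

split — (859) = 𝔭₁𝔭₂ with 𝔭₁ ≠ 𝔭₂

59 mod 4 = 3, hence disc K = 4·59 = 236 and O_K = ℤ[√59].
Since gcd(859, 236) = 1 the prime 859 does not ramify.
Euler's criterion: 59^429 mod 859 = 1. Thus (59|859) = 1.
d is a quadratic residue mod p, hence 859 splits in O_K.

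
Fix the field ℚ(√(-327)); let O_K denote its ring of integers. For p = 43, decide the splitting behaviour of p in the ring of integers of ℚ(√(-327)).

d = -327 ≡ 1 (mod 4), so O_K = ℤ[(1+√-327)/2] and disc(K) = d = -327.
disc(K) = -327 is not divisible by 43; 43 is unramified.
Euler's criterion: (-327)^21 mod 43 = 1. Thus (-327|43) = 1.
d is a quadratic residue mod p, hence 43 splits in O_K.

split — (43) = 𝔭₁𝔭₂ with 𝔭₁ ≠ 𝔭₂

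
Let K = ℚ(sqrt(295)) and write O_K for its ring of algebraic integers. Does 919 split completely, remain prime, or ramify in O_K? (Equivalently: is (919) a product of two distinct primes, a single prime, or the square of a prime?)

919 splits in O_K

295 mod 4 = 3, hence disc K = 4·295 = 1180 and O_K = ℤ[√295].
disc(K) = 1180 is not divisible by 919; 919 is unramified.
Legendre symbol by Euler's criterion: (295/919) ≡ 295^459 ≡ 1 (mod 919), i.e. (295/919) = 1.
(295/919) = 1, so 919 splits.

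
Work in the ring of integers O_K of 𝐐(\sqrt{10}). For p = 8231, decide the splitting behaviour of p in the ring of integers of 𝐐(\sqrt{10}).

split — (8231) = 𝔭₁𝔭₂ with 𝔭₁ ≠ 𝔭₂

d = 10 ≡ 2 (mod 4), so O_K = ℤ[√10] and disc(K) = 4d = 40.
8231 ∤ 40, so 8231 is unramified.
Euler's criterion: 10^4115 mod 8231 = 1. Thus (10|8231) = 1.
(10/8231) = 1, so 8231 splits.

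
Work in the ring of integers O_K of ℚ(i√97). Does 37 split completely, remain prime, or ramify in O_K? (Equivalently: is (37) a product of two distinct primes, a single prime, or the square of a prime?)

d = -97 ≡ 3 (mod 4), so O_K = ℤ[√-97] and disc(K) = 4d = -388.
Since gcd(37, -388) = 1 the prime 37 does not ramify.
Euler's criterion: (-97)^18 mod 37 = 36. Thus (-97|37) = -1.
(-97/37) = -1, so 37 is inert.

p is inert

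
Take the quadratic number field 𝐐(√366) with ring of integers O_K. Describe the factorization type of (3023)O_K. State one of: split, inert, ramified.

Since 366 ≢ 1 mod 4, the ring of integers is ℤ[√366] with discriminant 4·366 = 1464.
3023 ∤ 1464, so 3023 is unramified.
Legendre symbol by Euler's criterion: (366/3023) ≡ 366^1511 ≡ 1 (mod 3023), i.e. (366/3023) = 1.
d is a quadratic residue mod p, hence 3023 splits in O_K.

p splits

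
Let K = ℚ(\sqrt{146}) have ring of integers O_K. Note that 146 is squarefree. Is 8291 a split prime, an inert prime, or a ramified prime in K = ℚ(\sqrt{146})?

p splits

146 mod 4 = 2, hence disc K = 4·146 = 584 and O_K = ℤ[√146].
disc(K) = 584 is not divisible by 8291; 8291 is unramified.
Legendre symbol by Euler's criterion: (146/8291) ≡ 146^4145 ≡ 1 (mod 8291), i.e. (146/8291) = 1.
(146/8291) = 1, so 8291 splits.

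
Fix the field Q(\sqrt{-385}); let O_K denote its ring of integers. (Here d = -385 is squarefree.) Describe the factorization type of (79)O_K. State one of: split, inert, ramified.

splits completely

Since -385 ≢ 1 mod 4, the ring of integers is ℤ[√-385] with discriminant 4·(-385) = -1540.
79 ∤ -1540, so 79 is unramified.
Legendre symbol by Euler's criterion: (-385/79) ≡ (-385)^39 ≡ 1 (mod 79), i.e. (-385/79) = 1.
(-385/79) = 1, so 79 splits.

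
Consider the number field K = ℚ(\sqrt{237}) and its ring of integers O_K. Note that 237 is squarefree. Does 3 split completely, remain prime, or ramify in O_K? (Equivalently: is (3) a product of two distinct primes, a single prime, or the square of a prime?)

ramified

d = 237 ≡ 1 (mod 4), so O_K = ℤ[(1+√237)/2] and disc(K) = d = 237.
disc(K) = 237 = 3·79, so p = 3 is ramified.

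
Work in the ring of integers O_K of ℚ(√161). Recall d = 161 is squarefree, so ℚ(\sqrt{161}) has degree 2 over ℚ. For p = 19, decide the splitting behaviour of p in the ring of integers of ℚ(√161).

p splits

d = 161 ≡ 1 (mod 4), so O_K = ℤ[(1+√161)/2] and disc(K) = d = 161.
19 ∤ 161, so 19 is unramified.
Compute (161/19) via Euler: 9^((19-1)/2) mod 19 = 1, so (161/19) = 1.
Legendre symbol 1 ⇒ 19 is split.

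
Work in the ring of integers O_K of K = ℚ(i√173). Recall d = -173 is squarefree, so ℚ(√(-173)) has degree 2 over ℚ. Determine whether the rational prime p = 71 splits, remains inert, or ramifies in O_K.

d = -173 ≡ 3 (mod 4), so O_K = ℤ[√-173] and disc(K) = 4d = -692.
disc(K) = -692 is not divisible by 71; 71 is unramified.
Compute (-173/71) via Euler: 40^((71-1)/2) mod 71 = 1, so (-173/71) = 1.
d is a quadratic residue mod p, hence 71 splits in O_K.

splits completely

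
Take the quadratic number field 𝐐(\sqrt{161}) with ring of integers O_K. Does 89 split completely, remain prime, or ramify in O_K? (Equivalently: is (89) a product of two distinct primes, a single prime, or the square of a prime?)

d = 161 ≡ 1 (mod 4), so O_K = ℤ[(1+√161)/2] and disc(K) = d = 161.
89 ∤ 161, so 89 is unramified.
Legendre symbol by Euler's criterion: (161/89) ≡ 161^44 ≡ 1 (mod 89), i.e. (161/89) = 1.
Legendre symbol 1 ⇒ 89 is split.

splits completely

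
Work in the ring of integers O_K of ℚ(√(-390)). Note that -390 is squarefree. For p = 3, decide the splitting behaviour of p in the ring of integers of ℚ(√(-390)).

ramified — (3) = 𝔭²

-390 mod 4 = 2, hence disc K = 4·(-390) = -1560 and O_K = ℤ[√-390].
disc(K) = -1560 = 3·(-520), so p = 3 is ramified.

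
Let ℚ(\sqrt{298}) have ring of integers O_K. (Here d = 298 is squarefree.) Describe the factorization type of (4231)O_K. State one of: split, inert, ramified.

298 mod 4 = 2, hence disc K = 4·298 = 1192 and O_K = ℤ[√298].
Since gcd(4231, 1192) = 1 the prime 4231 does not ramify.
(298/4231) = 298^2115 mod 4231 = 4230, giving Legendre symbol -1.
Legendre symbol -1 ⇒ 4231 is inert.

inert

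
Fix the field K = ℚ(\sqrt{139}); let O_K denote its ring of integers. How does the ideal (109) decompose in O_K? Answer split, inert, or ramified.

inert

Since 139 ≢ 1 mod 4, the ring of integers is ℤ[√139] with discriminant 4·139 = 556.
Since gcd(109, 556) = 1 the prime 109 does not ramify.
Compute (139/109) via Euler: 30^((109-1)/2) mod 109 = 108, so (139/109) = -1.
Legendre symbol -1 ⇒ 109 is inert.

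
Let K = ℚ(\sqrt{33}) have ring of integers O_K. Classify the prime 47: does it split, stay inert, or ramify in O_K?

inert — (47) stays prime in O_K

d = 33 ≡ 1 (mod 4), so O_K = ℤ[(1+√33)/2] and disc(K) = d = 33.
47 ∤ 33, so 47 is unramified.
Euler's criterion: 33^23 mod 47 = 46. Thus (33|47) = -1.
d is a non-residue mod p, hence 47 remains inert in O_K.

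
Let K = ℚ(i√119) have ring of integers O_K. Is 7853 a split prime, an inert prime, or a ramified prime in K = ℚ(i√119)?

p is inert

-119 mod 4 = 1, hence disc K = -119 and O_K = ℤ[(1+√-119)/2].
7853 ∤ -119, so 7853 is unramified.
Compute (-119/7853) via Euler: 7734^((7853-1)/2) mod 7853 = 7852, so (-119/7853) = -1.
d is a non-residue mod p, hence 7853 remains inert in O_K.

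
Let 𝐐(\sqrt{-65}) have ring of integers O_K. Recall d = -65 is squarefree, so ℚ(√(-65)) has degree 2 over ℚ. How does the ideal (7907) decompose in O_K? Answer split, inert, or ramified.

p splits

Since -65 ≢ 1 mod 4, the ring of integers is ℤ[√-65] with discriminant 4·(-65) = -260.
7907 ∤ -260, so 7907 is unramified.
Legendre symbol by Euler's criterion: (-65/7907) ≡ (-65)^3953 ≡ 1 (mod 7907), i.e. (-65/7907) = 1.
(-65/7907) = 1, so 7907 splits.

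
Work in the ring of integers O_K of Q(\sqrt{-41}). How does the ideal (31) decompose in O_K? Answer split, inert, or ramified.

remains prime (inert)

-41 mod 4 = 3, hence disc K = 4·(-41) = -164 and O_K = ℤ[√-41].
disc(K) = -164 is not divisible by 31; 31 is unramified.
Compute (-41/31) via Euler: 21^((31-1)/2) mod 31 = 30, so (-41/31) = -1.
Legendre symbol -1 ⇒ 31 is inert.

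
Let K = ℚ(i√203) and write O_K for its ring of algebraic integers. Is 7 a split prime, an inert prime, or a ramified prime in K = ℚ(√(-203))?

ramified — (7) = 𝔭²

-203 mod 4 = 1, hence disc K = -203 and O_K = ℤ[(1+√-203)/2].
7 divides disc(K) = -203, so 7 ramifies.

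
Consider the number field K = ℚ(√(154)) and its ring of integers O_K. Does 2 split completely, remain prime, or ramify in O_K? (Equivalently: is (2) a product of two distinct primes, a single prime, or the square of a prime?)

ramifies in O_K

d = 154 ≡ 2 (mod 4), so O_K = ℤ[√154] and disc(K) = 4d = 616.
2 divides disc(K) = 616, so 2 ramifies.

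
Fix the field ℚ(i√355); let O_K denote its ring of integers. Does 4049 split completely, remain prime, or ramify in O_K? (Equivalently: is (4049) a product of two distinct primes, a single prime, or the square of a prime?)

-355 mod 4 = 1, hence disc K = -355 and O_K = ℤ[(1+√-355)/2].
4049 ∤ -355, so 4049 is unramified.
Euler's criterion: (-355)^2024 mod 4049 = 1. Thus (-355|4049) = 1.
d is a quadratic residue mod p, hence 4049 splits in O_K.

splits completely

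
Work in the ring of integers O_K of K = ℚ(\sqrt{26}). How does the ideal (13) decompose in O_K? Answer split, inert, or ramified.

26 mod 4 = 2, hence disc K = 4·26 = 104 and O_K = ℤ[√26].
13 divides disc(K) = 104, so 13 ramifies.

ramifies in O_K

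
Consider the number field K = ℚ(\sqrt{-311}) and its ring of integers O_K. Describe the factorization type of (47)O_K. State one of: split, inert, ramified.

split — (47) = 𝔭₁𝔭₂ with 𝔭₁ ≠ 𝔭₂

Since -311 ≡ 1 mod 4, the ring of integers is ℤ[(1+√-311)/2] with discriminant -311.
Since gcd(47, -311) = 1 the prime 47 does not ramify.
Legendre symbol by Euler's criterion: (-311/47) ≡ (-311)^23 ≡ 1 (mod 47), i.e. (-311/47) = 1.
(-311/47) = 1, so 47 splits.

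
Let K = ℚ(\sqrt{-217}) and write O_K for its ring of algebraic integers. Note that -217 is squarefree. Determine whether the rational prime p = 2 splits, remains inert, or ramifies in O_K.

ramifies in O_K

Since -217 ≢ 1 mod 4, the ring of integers is ℤ[√-217] with discriminant 4·(-217) = -868.
2 divides disc(K) = -868, so 2 ramifies.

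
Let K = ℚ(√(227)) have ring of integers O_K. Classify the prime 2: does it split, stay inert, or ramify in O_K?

p ramifies

Since 227 ≢ 1 mod 4, the ring of integers is ℤ[√227] with discriminant 4·227 = 908.
2 divides disc(K) = 908, so 2 ramifies.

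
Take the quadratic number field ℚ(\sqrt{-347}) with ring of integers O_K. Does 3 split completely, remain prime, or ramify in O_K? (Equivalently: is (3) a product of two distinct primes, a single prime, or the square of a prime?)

split

d = -347 ≡ 1 (mod 4), so O_K = ℤ[(1+√-347)/2] and disc(K) = d = -347.
Since gcd(3, -347) = 1 the prime 3 does not ramify.
Legendre symbol by Euler's criterion: (-347/3) ≡ (-347)^1 ≡ 1 (mod 3), i.e. (-347/3) = 1.
d is a quadratic residue mod p, hence 3 splits in O_K.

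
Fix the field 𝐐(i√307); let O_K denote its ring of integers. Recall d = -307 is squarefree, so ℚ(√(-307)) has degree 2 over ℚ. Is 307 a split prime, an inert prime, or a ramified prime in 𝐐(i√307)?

Since -307 ≡ 1 mod 4, the ring of integers is ℤ[(1+√-307)/2] with discriminant -307.
Ramification test: 307 | -307. The prime 307 ramifies in K.

p ramifies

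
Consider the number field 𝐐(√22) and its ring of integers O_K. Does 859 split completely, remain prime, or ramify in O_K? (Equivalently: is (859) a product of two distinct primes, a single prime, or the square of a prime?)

splits completely

22 mod 4 = 2, hence disc K = 4·22 = 88 and O_K = ℤ[√22].
Since gcd(859, 88) = 1 the prime 859 does not ramify.
(22/859) = 22^429 mod 859 = 1, giving Legendre symbol 1.
d is a quadratic residue mod p, hence 859 splits in O_K.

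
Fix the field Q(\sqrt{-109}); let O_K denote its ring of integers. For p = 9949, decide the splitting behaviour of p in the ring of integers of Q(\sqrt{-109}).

9949 remains inert

d = -109 ≡ 3 (mod 4), so O_K = ℤ[√-109] and disc(K) = 4d = -436.
Since gcd(9949, -436) = 1 the prime 9949 does not ramify.
(-109/9949) = 9840^4974 mod 9949 = 9948, giving Legendre symbol -1.
(-109/9949) = -1, so 9949 is inert.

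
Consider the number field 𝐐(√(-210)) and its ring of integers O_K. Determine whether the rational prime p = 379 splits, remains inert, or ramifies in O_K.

split — (379) = 𝔭₁𝔭₂ with 𝔭₁ ≠ 𝔭₂

-210 mod 4 = 2, hence disc K = 4·(-210) = -840 and O_K = ℤ[√-210].
disc(K) = -840 is not divisible by 379; 379 is unramified.
(-210/379) = 169^189 mod 379 = 1, giving Legendre symbol 1.
(-210/379) = 1, so 379 splits.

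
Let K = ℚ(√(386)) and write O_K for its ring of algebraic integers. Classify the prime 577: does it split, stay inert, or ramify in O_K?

split

Since 386 ≢ 1 mod 4, the ring of integers is ℤ[√386] with discriminant 4·386 = 1544.
Since gcd(577, 1544) = 1 the prime 577 does not ramify.
Compute (386/577) via Euler: 386^((577-1)/2) mod 577 = 1, so (386/577) = 1.
Legendre symbol 1 ⇒ 577 is split.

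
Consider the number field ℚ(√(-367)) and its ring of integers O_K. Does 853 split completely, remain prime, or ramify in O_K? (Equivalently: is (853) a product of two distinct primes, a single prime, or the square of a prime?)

d = -367 ≡ 1 (mod 4), so O_K = ℤ[(1+√-367)/2] and disc(K) = d = -367.
853 ∤ -367, so 853 is unramified.
(-367/853) = 486^426 mod 853 = 852, giving Legendre symbol -1.
d is a non-residue mod p, hence 853 remains inert in O_K.

inert — (853) stays prime in O_K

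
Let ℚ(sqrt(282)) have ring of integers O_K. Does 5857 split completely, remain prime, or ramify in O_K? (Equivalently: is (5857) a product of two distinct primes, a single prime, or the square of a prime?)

remains prime (inert)

d = 282 ≡ 2 (mod 4), so O_K = ℤ[√282] and disc(K) = 4d = 1128.
5857 ∤ 1128, so 5857 is unramified.
(282/5857) = 282^2928 mod 5857 = 5856, giving Legendre symbol -1.
d is a non-residue mod p, hence 5857 remains inert in O_K.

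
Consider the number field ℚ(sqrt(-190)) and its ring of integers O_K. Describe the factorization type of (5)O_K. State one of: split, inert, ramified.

ramified

-190 mod 4 = 2, hence disc K = 4·(-190) = -760 and O_K = ℤ[√-190].
Ramification test: 5 | -760. The prime 5 ramifies in K.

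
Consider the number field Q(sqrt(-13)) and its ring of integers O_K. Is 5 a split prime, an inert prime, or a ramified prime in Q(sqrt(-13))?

inert — (5) stays prime in O_K

-13 mod 4 = 3, hence disc K = 4·(-13) = -52 and O_K = ℤ[√-13].
Since gcd(5, -52) = 1 the prime 5 does not ramify.
Euler's criterion: (-13)^2 mod 5 = 4. Thus (-13|5) = -1.
(-13/5) = -1, so 5 is inert.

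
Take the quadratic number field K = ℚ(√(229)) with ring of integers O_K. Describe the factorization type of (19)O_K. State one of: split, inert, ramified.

p splits

d = 229 ≡ 1 (mod 4), so O_K = ℤ[(1+√229)/2] and disc(K) = d = 229.
Since gcd(19, 229) = 1 the prime 19 does not ramify.
Euler's criterion: 229^9 mod 19 = 1. Thus (229|19) = 1.
d is a quadratic residue mod p, hence 19 splits in O_K.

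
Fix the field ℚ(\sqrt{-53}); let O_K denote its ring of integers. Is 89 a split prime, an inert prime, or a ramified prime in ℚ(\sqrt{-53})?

-53 mod 4 = 3, hence disc K = 4·(-53) = -212 and O_K = ℤ[√-53].
Since gcd(89, -212) = 1 the prime 89 does not ramify.
(-53/89) = 36^44 mod 89 = 1, giving Legendre symbol 1.
Legendre symbol 1 ⇒ 89 is split.

splits completely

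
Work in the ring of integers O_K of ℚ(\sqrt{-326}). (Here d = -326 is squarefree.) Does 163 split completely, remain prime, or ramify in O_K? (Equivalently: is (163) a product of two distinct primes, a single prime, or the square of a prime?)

ramified

-326 mod 4 = 2, hence disc K = 4·(-326) = -1304 and O_K = ℤ[√-326].
Ramification test: 163 | -1304. The prime 163 ramifies in K.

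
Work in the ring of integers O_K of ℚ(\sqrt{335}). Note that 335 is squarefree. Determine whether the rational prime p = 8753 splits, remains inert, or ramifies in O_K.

splits completely

d = 335 ≡ 3 (mod 4), so O_K = ℤ[√335] and disc(K) = 4d = 1340.
8753 ∤ 1340, so 8753 is unramified.
Compute (335/8753) via Euler: 335^((8753-1)/2) mod 8753 = 1, so (335/8753) = 1.
(335/8753) = 1, so 8753 splits.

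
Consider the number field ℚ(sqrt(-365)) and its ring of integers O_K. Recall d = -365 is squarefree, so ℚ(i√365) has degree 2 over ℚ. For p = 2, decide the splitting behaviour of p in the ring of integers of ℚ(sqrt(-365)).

Since -365 ≢ 1 mod 4, the ring of integers is ℤ[√-365] with discriminant 4·(-365) = -1460.
2 divides disc(K) = -1460, so 2 ramifies.

ramifies in O_K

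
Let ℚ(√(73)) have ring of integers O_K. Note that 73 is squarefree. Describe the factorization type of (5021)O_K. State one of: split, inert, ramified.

Since 73 ≡ 1 mod 4, the ring of integers is ℤ[(1+√73)/2] with discriminant 73.
Since gcd(5021, 73) = 1 the prime 5021 does not ramify.
Legendre symbol by Euler's criterion: (73/5021) ≡ 73^2510 ≡ 1 (mod 5021), i.e. (73/5021) = 1.
Legendre symbol 1 ⇒ 5021 is split.

split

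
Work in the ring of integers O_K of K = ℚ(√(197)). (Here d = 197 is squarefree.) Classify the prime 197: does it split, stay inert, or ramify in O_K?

ramified

197 mod 4 = 1, hence disc K = 197 and O_K = ℤ[(1+√197)/2].
disc(K) = 197 = 197·1, so p = 197 is ramified.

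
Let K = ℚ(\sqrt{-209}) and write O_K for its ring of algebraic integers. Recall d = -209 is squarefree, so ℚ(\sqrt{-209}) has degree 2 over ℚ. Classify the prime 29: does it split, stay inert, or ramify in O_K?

d = -209 ≡ 3 (mod 4), so O_K = ℤ[√-209] and disc(K) = 4d = -836.
disc(K) = -836 is not divisible by 29; 29 is unramified.
Compute (-209/29) via Euler: 23^((29-1)/2) mod 29 = 1, so (-209/29) = 1.
Legendre symbol 1 ⇒ 29 is split.

29 splits in O_K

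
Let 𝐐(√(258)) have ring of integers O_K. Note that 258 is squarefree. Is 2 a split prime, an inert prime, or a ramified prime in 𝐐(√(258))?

d = 258 ≡ 2 (mod 4), so O_K = ℤ[√258] and disc(K) = 4d = 1032.
2 divides disc(K) = 1032, so 2 ramifies.

2 is ramified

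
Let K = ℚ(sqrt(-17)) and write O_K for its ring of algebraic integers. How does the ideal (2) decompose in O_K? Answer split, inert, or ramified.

p ramifies

-17 mod 4 = 3, hence disc K = 4·(-17) = -68 and O_K = ℤ[√-17].
disc(K) = -68 = 2·(-34), so p = 2 is ramified.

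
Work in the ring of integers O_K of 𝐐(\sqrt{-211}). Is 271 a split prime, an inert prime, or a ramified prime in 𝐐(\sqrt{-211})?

remains prime (inert)

Since -211 ≡ 1 mod 4, the ring of integers is ℤ[(1+√-211)/2] with discriminant -211.
disc(K) = -211 is not divisible by 271; 271 is unramified.
Compute (-211/271) via Euler: 60^((271-1)/2) mod 271 = 270, so (-211/271) = -1.
Legendre symbol -1 ⇒ 271 is inert.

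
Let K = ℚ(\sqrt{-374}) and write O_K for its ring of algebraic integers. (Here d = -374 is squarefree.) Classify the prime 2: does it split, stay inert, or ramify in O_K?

ramifies in O_K

-374 mod 4 = 2, hence disc K = 4·(-374) = -1496 and O_K = ℤ[√-374].
2 divides disc(K) = -1496, so 2 ramifies.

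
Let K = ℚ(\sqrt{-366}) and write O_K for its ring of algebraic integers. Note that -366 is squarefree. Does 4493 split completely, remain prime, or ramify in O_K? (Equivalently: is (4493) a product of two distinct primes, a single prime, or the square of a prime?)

Since -366 ≢ 1 mod 4, the ring of integers is ℤ[√-366] with discriminant 4·(-366) = -1464.
4493 ∤ -1464, so 4493 is unramified.
(-366/4493) = 4127^2246 mod 4493 = 4492, giving Legendre symbol -1.
d is a non-residue mod p, hence 4493 remains inert in O_K.

p is inert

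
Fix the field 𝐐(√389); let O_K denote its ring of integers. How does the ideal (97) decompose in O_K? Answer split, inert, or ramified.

d = 389 ≡ 1 (mod 4), so O_K = ℤ[(1+√389)/2] and disc(K) = d = 389.
disc(K) = 389 is not divisible by 97; 97 is unramified.
Euler's criterion: 389^48 mod 97 = 1. Thus (389|97) = 1.
(389/97) = 1, so 97 splits.

splits completely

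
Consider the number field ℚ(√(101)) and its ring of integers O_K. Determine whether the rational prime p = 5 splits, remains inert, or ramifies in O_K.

5 splits in O_K

101 mod 4 = 1, hence disc K = 101 and O_K = ℤ[(1+√101)/2].
5 ∤ 101, so 5 is unramified.
(101/5) = 1^2 mod 5 = 1, giving Legendre symbol 1.
Legendre symbol 1 ⇒ 5 is split.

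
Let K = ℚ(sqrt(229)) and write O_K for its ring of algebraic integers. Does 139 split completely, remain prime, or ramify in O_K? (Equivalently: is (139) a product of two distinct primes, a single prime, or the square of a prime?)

229 mod 4 = 1, hence disc K = 229 and O_K = ℤ[(1+√229)/2].
139 ∤ 229, so 139 is unramified.
Legendre symbol by Euler's criterion: (229/139) ≡ 229^69 ≡ 138 (mod 139), i.e. (229/139) = -1.
(229/139) = -1, so 139 is inert.

inert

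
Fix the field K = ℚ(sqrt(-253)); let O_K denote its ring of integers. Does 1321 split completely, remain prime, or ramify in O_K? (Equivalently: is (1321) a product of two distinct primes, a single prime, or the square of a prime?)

inert

Since -253 ≢ 1 mod 4, the ring of integers is ℤ[√-253] with discriminant 4·(-253) = -1012.
1321 ∤ -1012, so 1321 is unramified.
Compute (-253/1321) via Euler: 1068^((1321-1)/2) mod 1321 = 1320, so (-253/1321) = -1.
Legendre symbol -1 ⇒ 1321 is inert.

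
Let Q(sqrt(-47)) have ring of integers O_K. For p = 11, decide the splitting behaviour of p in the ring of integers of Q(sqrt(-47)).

inert — (11) stays prime in O_K

-47 mod 4 = 1, hence disc K = -47 and O_K = ℤ[(1+√-47)/2].
Since gcd(11, -47) = 1 the prime 11 does not ramify.
Legendre symbol by Euler's criterion: (-47/11) ≡ (-47)^5 ≡ 10 (mod 11), i.e. (-47/11) = -1.
d is a non-residue mod p, hence 11 remains inert in O_K.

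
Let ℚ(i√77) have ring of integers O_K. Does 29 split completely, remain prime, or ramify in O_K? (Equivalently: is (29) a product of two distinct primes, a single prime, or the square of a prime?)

Since -77 ≢ 1 mod 4, the ring of integers is ℤ[√-77] with discriminant 4·(-77) = -308.
disc(K) = -308 is not divisible by 29; 29 is unramified.
Euler's criterion: (-77)^14 mod 29 = 28. Thus (-77|29) = -1.
Legendre symbol -1 ⇒ 29 is inert.

inert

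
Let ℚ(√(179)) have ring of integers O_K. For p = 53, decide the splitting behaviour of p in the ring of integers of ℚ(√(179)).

d = 179 ≡ 3 (mod 4), so O_K = ℤ[√179] and disc(K) = 4d = 716.
53 ∤ 716, so 53 is unramified.
(179/53) = 20^26 mod 53 = 52, giving Legendre symbol -1.
Legendre symbol -1 ⇒ 53 is inert.

inert — (53) stays prime in O_K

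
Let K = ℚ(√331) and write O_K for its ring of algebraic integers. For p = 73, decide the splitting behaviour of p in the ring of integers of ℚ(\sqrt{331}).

remains prime (inert)

331 mod 4 = 3, hence disc K = 4·331 = 1324 and O_K = ℤ[√331].
73 ∤ 1324, so 73 is unramified.
Euler's criterion: 331^36 mod 73 = 72. Thus (331|73) = -1.
Legendre symbol -1 ⇒ 73 is inert.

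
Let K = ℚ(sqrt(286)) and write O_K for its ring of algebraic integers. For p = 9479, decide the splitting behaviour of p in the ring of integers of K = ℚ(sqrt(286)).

9479 remains inert

d = 286 ≡ 2 (mod 4), so O_K = ℤ[√286] and disc(K) = 4d = 1144.
disc(K) = 1144 is not divisible by 9479; 9479 is unramified.
Legendre symbol by Euler's criterion: (286/9479) ≡ 286^4739 ≡ 9478 (mod 9479), i.e. (286/9479) = -1.
Legendre symbol -1 ⇒ 9479 is inert.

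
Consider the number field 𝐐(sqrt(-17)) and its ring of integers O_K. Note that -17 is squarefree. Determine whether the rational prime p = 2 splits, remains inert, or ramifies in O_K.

p ramifies

Since -17 ≢ 1 mod 4, the ring of integers is ℤ[√-17] with discriminant 4·(-17) = -68.
Ramification test: 2 | -68. The prime 2 ramifies in K.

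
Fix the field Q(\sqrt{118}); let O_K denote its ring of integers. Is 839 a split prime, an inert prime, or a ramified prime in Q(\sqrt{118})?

d = 118 ≡ 2 (mod 4), so O_K = ℤ[√118] and disc(K) = 4d = 472.
disc(K) = 472 is not divisible by 839; 839 is unramified.
Legendre symbol by Euler's criterion: (118/839) ≡ 118^419 ≡ 1 (mod 839), i.e. (118/839) = 1.
(118/839) = 1, so 839 splits.

split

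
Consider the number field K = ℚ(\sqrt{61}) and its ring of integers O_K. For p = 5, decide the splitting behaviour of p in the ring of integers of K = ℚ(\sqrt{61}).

d = 61 ≡ 1 (mod 4), so O_K = ℤ[(1+√61)/2] and disc(K) = d = 61.
5 ∤ 61, so 5 is unramified.
(61/5) = 1^2 mod 5 = 1, giving Legendre symbol 1.
d is a quadratic residue mod p, hence 5 splits in O_K.

p splits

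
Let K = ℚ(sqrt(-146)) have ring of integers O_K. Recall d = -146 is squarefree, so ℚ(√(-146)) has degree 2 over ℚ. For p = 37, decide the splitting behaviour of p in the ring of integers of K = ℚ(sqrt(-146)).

Since -146 ≢ 1 mod 4, the ring of integers is ℤ[√-146] with discriminant 4·(-146) = -584.
37 ∤ -584, so 37 is unramified.
Legendre symbol by Euler's criterion: (-146/37) ≡ (-146)^18 ≡ 36 (mod 37), i.e. (-146/37) = -1.
(-146/37) = -1, so 37 is inert.

37 remains inert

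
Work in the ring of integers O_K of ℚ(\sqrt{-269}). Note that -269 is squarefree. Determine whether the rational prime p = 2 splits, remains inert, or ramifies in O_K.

-269 mod 4 = 3, hence disc K = 4·(-269) = -1076 and O_K = ℤ[√-269].
2 divides disc(K) = -1076, so 2 ramifies.

p ramifies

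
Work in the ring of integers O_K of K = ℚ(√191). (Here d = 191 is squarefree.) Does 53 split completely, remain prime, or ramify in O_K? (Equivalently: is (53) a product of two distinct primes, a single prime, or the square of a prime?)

Since 191 ≢ 1 mod 4, the ring of integers is ℤ[√191] with discriminant 4·191 = 764.
disc(K) = 764 is not divisible by 53; 53 is unramified.
Euler's criterion: 191^26 mod 53 = 52. Thus (191|53) = -1.
Legendre symbol -1 ⇒ 53 is inert.

53 remains inert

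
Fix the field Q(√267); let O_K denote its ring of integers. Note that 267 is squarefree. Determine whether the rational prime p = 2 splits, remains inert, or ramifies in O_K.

ramifies in O_K

267 mod 4 = 3, hence disc K = 4·267 = 1068 and O_K = ℤ[√267].
disc(K) = 1068 = 2·534, so p = 2 is ramified.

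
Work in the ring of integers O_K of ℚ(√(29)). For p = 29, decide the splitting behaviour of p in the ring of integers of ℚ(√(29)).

29 is ramified

d = 29 ≡ 1 (mod 4), so O_K = ℤ[(1+√29)/2] and disc(K) = d = 29.
Ramification test: 29 | 29. The prime 29 ramifies in K.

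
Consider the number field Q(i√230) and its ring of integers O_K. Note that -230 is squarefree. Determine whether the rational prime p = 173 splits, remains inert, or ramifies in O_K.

d = -230 ≡ 2 (mod 4), so O_K = ℤ[√-230] and disc(K) = 4d = -920.
173 ∤ -920, so 173 is unramified.
Legendre symbol by Euler's criterion: (-230/173) ≡ (-230)^86 ≡ 1 (mod 173), i.e. (-230/173) = 1.
(-230/173) = 1, so 173 splits.

split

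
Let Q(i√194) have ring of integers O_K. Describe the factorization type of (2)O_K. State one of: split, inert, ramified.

Since -194 ≢ 1 mod 4, the ring of integers is ℤ[√-194] with discriminant 4·(-194) = -776.
2 divides disc(K) = -776, so 2 ramifies.

p ramifies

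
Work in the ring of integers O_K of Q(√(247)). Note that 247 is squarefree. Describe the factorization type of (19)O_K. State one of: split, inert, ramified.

19 is ramified

d = 247 ≡ 3 (mod 4), so O_K = ℤ[√247] and disc(K) = 4d = 988.
disc(K) = 988 = 19·52, so p = 19 is ramified.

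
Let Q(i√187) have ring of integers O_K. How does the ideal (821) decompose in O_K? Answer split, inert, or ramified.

split

Since -187 ≡ 1 mod 4, the ring of integers is ℤ[(1+√-187)/2] with discriminant -187.
Since gcd(821, -187) = 1 the prime 821 does not ramify.
(-187/821) = 634^410 mod 821 = 1, giving Legendre symbol 1.
d is a quadratic residue mod p, hence 821 splits in O_K.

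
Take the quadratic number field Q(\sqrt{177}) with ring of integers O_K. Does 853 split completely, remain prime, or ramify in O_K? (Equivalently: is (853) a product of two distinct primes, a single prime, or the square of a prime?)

p splits

d = 177 ≡ 1 (mod 4), so O_K = ℤ[(1+√177)/2] and disc(K) = d = 177.
853 ∤ 177, so 853 is unramified.
Legendre symbol by Euler's criterion: (177/853) ≡ 177^426 ≡ 1 (mod 853), i.e. (177/853) = 1.
d is a quadratic residue mod p, hence 853 splits in O_K.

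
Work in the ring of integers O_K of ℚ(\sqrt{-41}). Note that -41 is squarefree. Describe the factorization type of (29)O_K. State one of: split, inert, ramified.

p is inert

Since -41 ≢ 1 mod 4, the ring of integers is ℤ[√-41] with discriminant 4·(-41) = -164.
29 ∤ -164, so 29 is unramified.
Euler's criterion: (-41)^14 mod 29 = 28. Thus (-41|29) = -1.
(-41/29) = -1, so 29 is inert.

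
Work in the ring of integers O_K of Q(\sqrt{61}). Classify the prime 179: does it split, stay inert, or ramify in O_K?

61 mod 4 = 1, hence disc K = 61 and O_K = ℤ[(1+√61)/2].
Since gcd(179, 61) = 1 the prime 179 does not ramify.
Euler's criterion: 61^89 mod 179 = 1. Thus (61|179) = 1.
Legendre symbol 1 ⇒ 179 is split.

split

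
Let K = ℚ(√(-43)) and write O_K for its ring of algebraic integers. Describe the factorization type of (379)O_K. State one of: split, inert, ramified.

d = -43 ≡ 1 (mod 4), so O_K = ℤ[(1+√-43)/2] and disc(K) = d = -43.
379 ∤ -43, so 379 is unramified.
(-43/379) = 336^189 mod 379 = 1, giving Legendre symbol 1.
(-43/379) = 1, so 379 splits.

split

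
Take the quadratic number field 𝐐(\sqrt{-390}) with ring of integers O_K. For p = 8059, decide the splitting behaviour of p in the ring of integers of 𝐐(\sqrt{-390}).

-390 mod 4 = 2, hence disc K = 4·(-390) = -1560 and O_K = ℤ[√-390].
8059 ∤ -1560, so 8059 is unramified.
Euler's criterion: (-390)^4029 mod 8059 = 8058. Thus (-390|8059) = -1.
(-390/8059) = -1, so 8059 is inert.

8059 remains inert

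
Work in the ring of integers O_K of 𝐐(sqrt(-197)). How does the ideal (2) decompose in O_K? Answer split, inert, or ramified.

ramified — (2) = 𝔭²

Since -197 ≢ 1 mod 4, the ring of integers is ℤ[√-197] with discriminant 4·(-197) = -788.
2 divides disc(K) = -788, so 2 ramifies.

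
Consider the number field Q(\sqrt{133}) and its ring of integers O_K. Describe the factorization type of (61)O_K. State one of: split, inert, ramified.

133 mod 4 = 1, hence disc K = 133 and O_K = ℤ[(1+√133)/2].
disc(K) = 133 is not divisible by 61; 61 is unramified.
(133/61) = 11^30 mod 61 = 60, giving Legendre symbol -1.
d is a non-residue mod p, hence 61 remains inert in O_K.

61 remains inert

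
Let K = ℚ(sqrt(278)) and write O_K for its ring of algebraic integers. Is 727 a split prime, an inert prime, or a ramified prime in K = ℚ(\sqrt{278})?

Since 278 ≢ 1 mod 4, the ring of integers is ℤ[√278] with discriminant 4·278 = 1112.
Since gcd(727, 1112) = 1 the prime 727 does not ramify.
Euler's criterion: 278^363 mod 727 = 1. Thus (278|727) = 1.
(278/727) = 1, so 727 splits.

727 splits in O_K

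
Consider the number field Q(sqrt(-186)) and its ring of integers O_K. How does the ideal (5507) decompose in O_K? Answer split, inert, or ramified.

d = -186 ≡ 2 (mod 4), so O_K = ℤ[√-186] and disc(K) = 4d = -744.
Since gcd(5507, -744) = 1 the prime 5507 does not ramify.
Legendre symbol by Euler's criterion: (-186/5507) ≡ (-186)^2753 ≡ 5506 (mod 5507), i.e. (-186/5507) = -1.
Legendre symbol -1 ⇒ 5507 is inert.

remains prime (inert)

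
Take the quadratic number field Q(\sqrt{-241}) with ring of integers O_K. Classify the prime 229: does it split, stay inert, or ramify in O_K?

split

d = -241 ≡ 3 (mod 4), so O_K = ℤ[√-241] and disc(K) = 4d = -964.
disc(K) = -964 is not divisible by 229; 229 is unramified.
Legendre symbol by Euler's criterion: (-241/229) ≡ (-241)^114 ≡ 1 (mod 229), i.e. (-241/229) = 1.
Legendre symbol 1 ⇒ 229 is split.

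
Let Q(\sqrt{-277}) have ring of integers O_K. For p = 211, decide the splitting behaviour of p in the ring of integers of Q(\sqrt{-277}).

p is inert

Since -277 ≢ 1 mod 4, the ring of integers is ℤ[√-277] with discriminant 4·(-277) = -1108.
disc(K) = -1108 is not divisible by 211; 211 is unramified.
(-277/211) = 145^105 mod 211 = 210, giving Legendre symbol -1.
Legendre symbol -1 ⇒ 211 is inert.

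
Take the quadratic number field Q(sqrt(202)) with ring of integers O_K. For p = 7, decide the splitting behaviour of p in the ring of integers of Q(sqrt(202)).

d = 202 ≡ 2 (mod 4), so O_K = ℤ[√202] and disc(K) = 4d = 808.
disc(K) = 808 is not divisible by 7; 7 is unramified.
Compute (202/7) via Euler: 6^((7-1)/2) mod 7 = 6, so (202/7) = -1.
(202/7) = -1, so 7 is inert.

inert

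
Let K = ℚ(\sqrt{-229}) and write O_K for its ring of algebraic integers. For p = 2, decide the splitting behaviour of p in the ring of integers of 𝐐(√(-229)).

ramified

Since -229 ≢ 1 mod 4, the ring of integers is ℤ[√-229] with discriminant 4·(-229) = -916.
disc(K) = -916 = 2·(-458), so p = 2 is ramified.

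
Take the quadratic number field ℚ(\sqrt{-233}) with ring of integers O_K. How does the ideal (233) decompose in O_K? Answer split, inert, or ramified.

233 is ramified

-233 mod 4 = 3, hence disc K = 4·(-233) = -932 and O_K = ℤ[√-233].
233 divides disc(K) = -932, so 233 ramifies.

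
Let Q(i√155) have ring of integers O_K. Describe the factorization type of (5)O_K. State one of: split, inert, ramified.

ramifies in O_K

Since -155 ≡ 1 mod 4, the ring of integers is ℤ[(1+√-155)/2] with discriminant -155.
5 divides disc(K) = -155, so 5 ramifies.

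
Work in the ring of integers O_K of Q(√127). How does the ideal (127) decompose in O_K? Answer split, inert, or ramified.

p ramifies

127 mod 4 = 3, hence disc K = 4·127 = 508 and O_K = ℤ[√127].
disc(K) = 508 = 127·4, so p = 127 is ramified.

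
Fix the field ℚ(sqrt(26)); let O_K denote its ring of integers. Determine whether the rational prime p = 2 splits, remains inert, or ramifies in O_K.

2 is ramified

Since 26 ≢ 1 mod 4, the ring of integers is ℤ[√26] with discriminant 4·26 = 104.
2 divides disc(K) = 104, so 2 ramifies.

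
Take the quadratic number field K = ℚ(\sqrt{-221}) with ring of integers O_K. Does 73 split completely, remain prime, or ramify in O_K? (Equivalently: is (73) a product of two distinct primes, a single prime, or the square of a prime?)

Since -221 ≢ 1 mod 4, the ring of integers is ℤ[√-221] with discriminant 4·(-221) = -884.
73 ∤ -884, so 73 is unramified.
Legendre symbol by Euler's criterion: (-221/73) ≡ (-221)^36 ≡ 1 (mod 73), i.e. (-221/73) = 1.
Legendre symbol 1 ⇒ 73 is split.

splits completely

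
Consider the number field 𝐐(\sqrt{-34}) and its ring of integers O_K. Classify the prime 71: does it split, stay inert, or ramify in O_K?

splits completely

-34 mod 4 = 2, hence disc K = 4·(-34) = -136 and O_K = ℤ[√-34].
disc(K) = -136 is not divisible by 71; 71 is unramified.
Compute (-34/71) via Euler: 37^((71-1)/2) mod 71 = 1, so (-34/71) = 1.
Legendre symbol 1 ⇒ 71 is split.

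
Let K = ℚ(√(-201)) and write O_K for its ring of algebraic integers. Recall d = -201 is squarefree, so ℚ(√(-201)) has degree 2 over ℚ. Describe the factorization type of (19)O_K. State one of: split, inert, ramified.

inert

d = -201 ≡ 3 (mod 4), so O_K = ℤ[√-201] and disc(K) = 4d = -804.
disc(K) = -804 is not divisible by 19; 19 is unramified.
Compute (-201/19) via Euler: 8^((19-1)/2) mod 19 = 18, so (-201/19) = -1.
Legendre symbol -1 ⇒ 19 is inert.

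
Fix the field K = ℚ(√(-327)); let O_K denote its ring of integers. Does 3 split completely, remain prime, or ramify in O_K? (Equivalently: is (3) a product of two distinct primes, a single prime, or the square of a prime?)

Since -327 ≡ 1 mod 4, the ring of integers is ℤ[(1+√-327)/2] with discriminant -327.
disc(K) = -327 = 3·(-109), so p = 3 is ramified.

p ramifies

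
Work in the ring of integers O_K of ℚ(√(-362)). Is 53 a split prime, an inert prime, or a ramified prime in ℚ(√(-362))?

-362 mod 4 = 2, hence disc K = 4·(-362) = -1448 and O_K = ℤ[√-362].
53 ∤ -1448, so 53 is unramified.
Euler's criterion: (-362)^26 mod 53 = 1. Thus (-362|53) = 1.
(-362/53) = 1, so 53 splits.

p splits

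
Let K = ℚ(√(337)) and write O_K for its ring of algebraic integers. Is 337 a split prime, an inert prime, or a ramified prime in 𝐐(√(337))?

ramified — (337) = 𝔭²

d = 337 ≡ 1 (mod 4), so O_K = ℤ[(1+√337)/2] and disc(K) = d = 337.
disc(K) = 337 = 337·1, so p = 337 is ramified.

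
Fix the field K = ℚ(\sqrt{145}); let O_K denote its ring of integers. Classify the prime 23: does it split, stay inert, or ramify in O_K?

p is inert

145 mod 4 = 1, hence disc K = 145 and O_K = ℤ[(1+√145)/2].
23 ∤ 145, so 23 is unramified.
(145/23) = 7^11 mod 23 = 22, giving Legendre symbol -1.
Legendre symbol -1 ⇒ 23 is inert.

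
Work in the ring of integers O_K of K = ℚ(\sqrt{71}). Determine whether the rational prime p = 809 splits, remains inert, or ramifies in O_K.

Since 71 ≢ 1 mod 4, the ring of integers is ℤ[√71] with discriminant 4·71 = 284.
Since gcd(809, 284) = 1 the prime 809 does not ramify.
Legendre symbol by Euler's criterion: (71/809) ≡ 71^404 ≡ 808 (mod 809), i.e. (71/809) = -1.
(71/809) = -1, so 809 is inert.

809 remains inert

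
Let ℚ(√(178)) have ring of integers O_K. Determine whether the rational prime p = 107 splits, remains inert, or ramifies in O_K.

d = 178 ≡ 2 (mod 4), so O_K = ℤ[√178] and disc(K) = 4d = 712.
Since gcd(107, 712) = 1 the prime 107 does not ramify.
(178/107) = 71^53 mod 107 = 106, giving Legendre symbol -1.
d is a non-residue mod p, hence 107 remains inert in O_K.

p is inert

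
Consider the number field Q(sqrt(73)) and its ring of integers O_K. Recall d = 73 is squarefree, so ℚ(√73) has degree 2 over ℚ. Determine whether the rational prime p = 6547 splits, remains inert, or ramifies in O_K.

d = 73 ≡ 1 (mod 4), so O_K = ℤ[(1+√73)/2] and disc(K) = d = 73.
disc(K) = 73 is not divisible by 6547; 6547 is unramified.
Compute (73/6547) via Euler: 73^((6547-1)/2) mod 6547 = 1, so (73/6547) = 1.
(73/6547) = 1, so 6547 splits.

p splits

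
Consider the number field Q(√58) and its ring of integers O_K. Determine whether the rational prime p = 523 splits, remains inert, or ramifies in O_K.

inert

Since 58 ≢ 1 mod 4, the ring of integers is ℤ[√58] with discriminant 4·58 = 232.
Since gcd(523, 232) = 1 the prime 523 does not ramify.
Legendre symbol by Euler's criterion: (58/523) ≡ 58^261 ≡ 522 (mod 523), i.e. (58/523) = -1.
d is a non-residue mod p, hence 523 remains inert in O_K.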